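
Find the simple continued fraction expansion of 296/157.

Run the Euclidean algorithm on 296 and 157; the successive quotients are the partial quotients a_0, a_1, ... (each step inverts the fractional part left over by the previous one):
  296 = 1*157 + 139, so a_0 = 1.
  157 = 1*139 + 18, so a_1 = 1.
  139 = 7*18 + 13, so a_2 = 7.
  18 = 1*13 + 5, so a_3 = 1.
  13 = 2*5 + 3, so a_4 = 2.
  5 = 1*3 + 2, so a_5 = 1.
  3 = 1*2 + 1, so a_6 = 1.
  2 = 2*1 + 0, so a_7 = 2.
The remainder reaches 0 after 8 divisions, so the expansion has 8 partial quotients, read off in order.

[1; 1, 7, 1, 2, 1, 1, 2]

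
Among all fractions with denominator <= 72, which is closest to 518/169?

Expand x = 518/169 as a continued fraction with the Euclidean algorithm:
  518 = 3*169 + 11, so a_0 = 3.
  169 = 15*11 + 4, so a_1 = 15.
  11 = 2*4 + 3, so a_2 = 2.
  4 = 1*3 + 1, so a_3 = 1.
  3 = 3*1 + 0, so a_4 = 3.
so x = [3; 15, 2, 1, 3].
Convergents (p_i = a_i*p_{i-1} + p_{i-2}, q_i = a_i*q_{i-1} + q_{i-2} with p_{-2}=0, p_{-1}=1, q_{-2}=1, q_{-1}=0), until the denominator exceeds 72:
  i=0: a_0=3, p_0 = 3*1 + 0 = 3, q_0 = 3*0 + 1 = 1.
  i=1: a_1=15, p_1 = 15*3 + 1 = 46, q_1 = 15*1 + 0 = 15.
  i=2: a_2=2, p_2 = 2*46 + 3 = 95, q_2 = 2*15 + 1 = 31.
  i=3: a_3=1, p_3 = 1*95 + 46 = 141, q_3 = 1*31 + 15 = 46.
  i=4: a_4=3, p_4 = 3*141 + 95 = 518, q_4 = 3*46 + 31 = 169.
q_4 = 169 > 72, so the last convergent with denominator <= 72 is p_3/q_3 = 141/46.
The closest fraction with denominator <= 72 is either p_3/q_3 or the intermediate fraction (k*p_3 + p_2)/(k*q_3 + q_2) with the largest k >= 1 whose denominator stays <= 72; these approach x as k grows, and every other convergent or intermediate fraction in range is farther away.
Largest k: floor((72 - q_2)/q_3) = floor((72 - 31)/46) = 0.
Since k = 0, no intermediate fraction beyond p_3/q_3 has denominator <= 72, so the convergent 141/46 is the closest (its error is |518*46 - 141*169|/(169*46) = 1/7774).

141/46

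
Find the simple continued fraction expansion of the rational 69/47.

[1; 2, 7, 3]

Run the Euclidean algorithm on 69 and 47; the successive quotients are the partial quotients a_0, a_1, ... (each step inverts the fractional part left over by the previous one):
  69 = 1*47 + 22, so a_0 = 1.
  47 = 2*22 + 3, so a_1 = 2.
  22 = 7*3 + 1, so a_2 = 7.
  3 = 3*1 + 0, so a_3 = 3.
The remainder reaches 0 after 4 divisions, so the expansion has 4 partial quotients, read off in order.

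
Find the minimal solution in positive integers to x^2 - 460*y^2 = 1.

(x, y) = (2535751, 118230)

First expand sqrt(460) as a continued fraction. With x_i = (sqrt(460) + m_i)/d_i and (m_0, d_0) = (0, 1): a_0 = floor(sqrt(460)) = 21, since 21^2 = 441 <= 460 < 484 = 22^2.
Iterate m_{i+1} = d_i*a_i - m_i, d_{i+1} = (460 - m_{i+1}^2)/d_i, a_{i+1} = floor((a_0 + m_{i+1})/d_{i+1}):
  m_1 = 1*21 - 0 = 21, d_1 = (460 - 21^2)/1 = 19/1 = 19, a_1 = floor((21 + 21)/19) = 2.
  m_2 = 19*2 - 21 = 17, d_2 = (460 - 17^2)/19 = 171/19 = 9, a_2 = floor((21 + 17)/9) = 4.
  m_3 = 9*4 - 17 = 19, d_3 = (460 - 19^2)/9 = 99/9 = 11, a_3 = floor((21 + 19)/11) = 3.
  m_4 = 11*3 - 19 = 14, d_4 = (460 - 14^2)/11 = 264/11 = 24, a_4 = floor((21 + 14)/24) = 1.
  m_5 = 24*1 - 14 = 10, d_5 = (460 - 10^2)/24 = 360/24 = 15, a_5 = floor((21 + 10)/15) = 2.
  m_6 = 15*2 - 10 = 20, d_6 = (460 - 20^2)/15 = 60/15 = 4, a_6 = floor((21 + 20)/4) = 10.
  m_7 = 4*10 - 20 = 20, d_7 = (460 - 20^2)/4 = 60/4 = 15, a_7 = floor((21 + 20)/15) = 2.
  m_8 = 15*2 - 20 = 10, d_8 = (460 - 10^2)/15 = 360/15 = 24, a_8 = floor((21 + 10)/24) = 1.
  m_9 = 24*1 - 10 = 14, d_9 = (460 - 14^2)/24 = 264/24 = 11, a_9 = floor((21 + 14)/11) = 3.
  m_10 = 11*3 - 14 = 19, d_10 = (460 - 19^2)/11 = 99/11 = 9, a_10 = floor((21 + 19)/9) = 4.
  m_11 = 9*4 - 19 = 17, d_11 = (460 - 17^2)/9 = 171/9 = 19, a_11 = floor((21 + 17)/19) = 2.
  m_12 = 19*2 - 17 = 21, d_12 = (460 - 21^2)/19 = 19/19 = 1, a_12 = floor((21 + 21)/1) = 42.
  m_13 = 1*42 - 21 = 21, d_13 = (460 - 21^2)/1 = 19/1 = 19: (m_13, d_13) = (m_1, d_1) = (21, 19), so from here the quotients repeat a_1, ..., a_12; the period length is 12.
So sqrt(460) = [21; (2, 4, 3, 1, 2, 10, 2, 1, 3, 4, 2, 42)] with period length k = 12.
k is even, so the fundamental solution of x^2 - 460y^2 = 1 is (p_{k-1}, q_{k-1}) = (p_11, q_11); compute convergents through index 11.
Convergents (p_i = a_i*p_{i-1} + p_{i-2}, q_i = a_i*q_{i-1} + q_{i-2} with p_{-2}=0, p_{-1}=1, q_{-2}=1, q_{-1}=0):
  i=0: a_0=21, p_0 = 21*1 + 0 = 21, q_0 = 21*0 + 1 = 1.
  i=1: a_1=2, p_1 = 2*21 + 1 = 43, q_1 = 2*1 + 0 = 2.
  i=2: a_2=4, p_2 = 4*43 + 21 = 193, q_2 = 4*2 + 1 = 9.
  i=3: a_3=3, p_3 = 3*193 + 43 = 622, q_3 = 3*9 + 2 = 29.
  i=4: a_4=1, p_4 = 1*622 + 193 = 815, q_4 = 1*29 + 9 = 38.
  i=5: a_5=2, p_5 = 2*815 + 622 = 2252, q_5 = 2*38 + 29 = 105.
  i=6: a_6=10, p_6 = 10*2252 + 815 = 23335, q_6 = 10*105 + 38 = 1088.
  i=7: a_7=2, p_7 = 2*23335 + 2252 = 48922, q_7 = 2*1088 + 105 = 2281.
  i=8: a_8=1, p_8 = 1*48922 + 23335 = 72257, q_8 = 1*2281 + 1088 = 3369.
  i=9: a_9=3, p_9 = 3*72257 + 48922 = 265693, q_9 = 3*3369 + 2281 = 12388.
  i=10: a_10=4, p_10 = 4*265693 + 72257 = 1135029, q_10 = 4*12388 + 3369 = 52921.
  i=11: a_11=2, p_11 = 2*1135029 + 265693 = 2535751, q_11 = 2*52921 + 12388 = 118230.
Check: 2535751^2 - 460*118230^2 = 6430033134001 - 6430033134000 = 1, so (x, y) = (2535751, 118230) solves the equation, and by the theorem it is the least positive solution.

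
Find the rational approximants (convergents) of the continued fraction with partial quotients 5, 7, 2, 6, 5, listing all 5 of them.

5/1, 36/7, 77/15, 498/97, 2567/500

Using the convergent recurrence p_i = a_i*p_{i-1} + p_{i-2}, q_i = a_i*q_{i-1} + q_{i-2} with p_{-2}=0, p_{-1}=1, q_{-2}=1, q_{-1}=0:
  i=0: a_0=5, p_0 = 5*1 + 0 = 5, q_0 = 5*0 + 1 = 1.
  i=1: a_1=7, p_1 = 7*5 + 1 = 36, q_1 = 7*1 + 0 = 7.
  i=2: a_2=2, p_2 = 2*36 + 5 = 77, q_2 = 2*7 + 1 = 15.
  i=3: a_3=6, p_3 = 6*77 + 36 = 498, q_3 = 6*15 + 7 = 97.
  i=4: a_4=5, p_4 = 5*498 + 77 = 2567, q_4 = 5*97 + 15 = 500.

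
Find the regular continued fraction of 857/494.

[1; 1, 2, 1, 3, 2, 1, 2, 1, 2]

Run the Euclidean algorithm on 857 and 494; the successive quotients are the partial quotients a_0, a_1, ... (each step inverts the fractional part left over by the previous one):
  857 = 1*494 + 363, so a_0 = 1.
  494 = 1*363 + 131, so a_1 = 1.
  363 = 2*131 + 101, so a_2 = 2.
  131 = 1*101 + 30, so a_3 = 1.
  101 = 3*30 + 11, so a_4 = 3.
  30 = 2*11 + 8, so a_5 = 2.
  11 = 1*8 + 3, so a_6 = 1.
  8 = 2*3 + 2, so a_7 = 2.
  3 = 1*2 + 1, so a_8 = 1.
  2 = 2*1 + 0, so a_9 = 2.
The remainder reaches 0 after 10 divisions, so the expansion has 10 partial quotients, read off in order.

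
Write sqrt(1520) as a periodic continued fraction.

Write x_i = (sqrt(1520) + m_i)/d_i with (m_0, d_0) = (0, 1). a_0 = floor(sqrt(1520)) = 38, since 38^2 = 1444 <= 1520 < 1521 = 39^2.
Iterate m_{i+1} = d_i*a_i - m_i, d_{i+1} = (1520 - m_{i+1}^2)/d_i, a_{i+1} = floor((a_0 + m_{i+1})/d_{i+1}):
  m_1 = 1*38 - 0 = 38, d_1 = (1520 - 38^2)/1 = 76/1 = 76, a_1 = floor((38 + 38)/76) = 1.
  m_2 = 76*1 - 38 = 38, d_2 = (1520 - 38^2)/76 = 76/76 = 1, a_2 = floor((38 + 38)/1) = 76.
  m_3 = 1*76 - 38 = 38, d_3 = (1520 - 38^2)/1 = 76/1 = 76: (m_3, d_3) = (m_1, d_1) = (38, 76), so from here the quotients repeat a_1, a_2; the period length is 2.
Hence the expansion of sqrt(1520) is a_0 = 38 followed by the repeating block 1, 76 (period 2).

[38; (1, 76)]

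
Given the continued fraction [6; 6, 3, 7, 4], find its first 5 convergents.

Using the convergent recurrence p_i = a_i*p_{i-1} + p_{i-2}, q_i = a_i*q_{i-1} + q_{i-2} with p_{-2}=0, p_{-1}=1, q_{-2}=1, q_{-1}=0:
  i=0: a_0=6, p_0 = 6*1 + 0 = 6, q_0 = 6*0 + 1 = 1.
  i=1: a_1=6, p_1 = 6*6 + 1 = 37, q_1 = 6*1 + 0 = 6.
  i=2: a_2=3, p_2 = 3*37 + 6 = 117, q_2 = 3*6 + 1 = 19.
  i=3: a_3=7, p_3 = 7*117 + 37 = 856, q_3 = 7*19 + 6 = 139.
  i=4: a_4=4, p_4 = 4*856 + 117 = 3541, q_4 = 4*139 + 19 = 575.

6/1, 37/6, 117/19, 856/139, 3541/575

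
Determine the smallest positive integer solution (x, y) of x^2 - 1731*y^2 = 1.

(x, y) = (1666375, 40052)

First expand sqrt(1731) as a continued fraction. With x_i = (sqrt(1731) + m_i)/d_i and (m_0, d_0) = (0, 1): a_0 = floor(sqrt(1731)) = 41, since 41^2 = 1681 <= 1731 < 1764 = 42^2.
Iterate m_{i+1} = d_i*a_i - m_i, d_{i+1} = (1731 - m_{i+1}^2)/d_i, a_{i+1} = floor((a_0 + m_{i+1})/d_{i+1}):
  m_1 = 1*41 - 0 = 41, d_1 = (1731 - 41^2)/1 = 50/1 = 50, a_1 = floor((41 + 41)/50) = 1.
  m_2 = 50*1 - 41 = 9, d_2 = (1731 - 9^2)/50 = 1650/50 = 33, a_2 = floor((41 + 9)/33) = 1.
  m_3 = 33*1 - 9 = 24, d_3 = (1731 - 24^2)/33 = 1155/33 = 35, a_3 = floor((41 + 24)/35) = 1.
  m_4 = 35*1 - 24 = 11, d_4 = (1731 - 11^2)/35 = 1610/35 = 46, a_4 = floor((41 + 11)/46) = 1.
  m_5 = 46*1 - 11 = 35, d_5 = (1731 - 35^2)/46 = 506/46 = 11, a_5 = floor((41 + 35)/11) = 6.
  m_6 = 11*6 - 35 = 31, d_6 = (1731 - 31^2)/11 = 770/11 = 70, a_6 = floor((41 + 31)/70) = 1.
  m_7 = 70*1 - 31 = 39, d_7 = (1731 - 39^2)/70 = 210/70 = 3, a_7 = floor((41 + 39)/3) = 26.
  m_8 = 3*26 - 39 = 39, d_8 = (1731 - 39^2)/3 = 210/3 = 70, a_8 = floor((41 + 39)/70) = 1.
  m_9 = 70*1 - 39 = 31, d_9 = (1731 - 31^2)/70 = 770/70 = 11, a_9 = floor((41 + 31)/11) = 6.
  m_10 = 11*6 - 31 = 35, d_10 = (1731 - 35^2)/11 = 506/11 = 46, a_10 = floor((41 + 35)/46) = 1.
  m_11 = 46*1 - 35 = 11, d_11 = (1731 - 11^2)/46 = 1610/46 = 35, a_11 = floor((41 + 11)/35) = 1.
  m_12 = 35*1 - 11 = 24, d_12 = (1731 - 24^2)/35 = 1155/35 = 33, a_12 = floor((41 + 24)/33) = 1.
  m_13 = 33*1 - 24 = 9, d_13 = (1731 - 9^2)/33 = 1650/33 = 50, a_13 = floor((41 + 9)/50) = 1.
  m_14 = 50*1 - 9 = 41, d_14 = (1731 - 41^2)/50 = 50/50 = 1, a_14 = floor((41 + 41)/1) = 82.
  m_15 = 1*82 - 41 = 41, d_15 = (1731 - 41^2)/1 = 50/1 = 50: (m_15, d_15) = (m_1, d_1) = (41, 50), so from here the quotients repeat a_1, ..., a_14; the period length is 14.
So sqrt(1731) = [41; (1, 1, 1, 1, 6, 1, 26, 1, 6, 1, 1, 1, 1, 82)] with period length k = 14.
k is even, so the fundamental solution of x^2 - 1731y^2 = 1 is (p_{k-1}, q_{k-1}) = (p_13, q_13); compute convergents through index 13.
Convergents (p_i = a_i*p_{i-1} + p_{i-2}, q_i = a_i*q_{i-1} + q_{i-2} with p_{-2}=0, p_{-1}=1, q_{-2}=1, q_{-1}=0):
  i=0: a_0=41, p_0 = 41*1 + 0 = 41, q_0 = 41*0 + 1 = 1.
  i=1: a_1=1, p_1 = 1*41 + 1 = 42, q_1 = 1*1 + 0 = 1.
  i=2: a_2=1, p_2 = 1*42 + 41 = 83, q_2 = 1*1 + 1 = 2.
  i=3: a_3=1, p_3 = 1*83 + 42 = 125, q_3 = 1*2 + 1 = 3.
  i=4: a_4=1, p_4 = 1*125 + 83 = 208, q_4 = 1*3 + 2 = 5.
  i=5: a_5=6, p_5 = 6*208 + 125 = 1373, q_5 = 6*5 + 3 = 33.
  i=6: a_6=1, p_6 = 1*1373 + 208 = 1581, q_6 = 1*33 + 5 = 38.
  i=7: a_7=26, p_7 = 26*1581 + 1373 = 42479, q_7 = 26*38 + 33 = 1021.
  i=8: a_8=1, p_8 = 1*42479 + 1581 = 44060, q_8 = 1*1021 + 38 = 1059.
  i=9: a_9=6, p_9 = 6*44060 + 42479 = 306839, q_9 = 6*1059 + 1021 = 7375.
  i=10: a_10=1, p_10 = 1*306839 + 44060 = 350899, q_10 = 1*7375 + 1059 = 8434.
  i=11: a_11=1, p_11 = 1*350899 + 306839 = 657738, q_11 = 1*8434 + 7375 = 15809.
  i=12: a_12=1, p_12 = 1*657738 + 350899 = 1008637, q_12 = 1*15809 + 8434 = 24243.
  i=13: a_13=1, p_13 = 1*1008637 + 657738 = 1666375, q_13 = 1*24243 + 15809 = 40052.
Check: 1666375^2 - 1731*40052^2 = 2776805640625 - 2776805640624 = 1, so (x, y) = (1666375, 40052) solves the equation, and by the theorem it is the least positive solution.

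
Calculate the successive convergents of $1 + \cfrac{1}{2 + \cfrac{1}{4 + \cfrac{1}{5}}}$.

1/1, 3/2, 13/9, 68/47

Using the convergent recurrence p_i = a_i*p_{i-1} + p_{i-2}, q_i = a_i*q_{i-1} + q_{i-2} with p_{-2}=0, p_{-1}=1, q_{-2}=1, q_{-1}=0:
  i=0: a_0=1, p_0 = 1*1 + 0 = 1, q_0 = 1*0 + 1 = 1.
  i=1: a_1=2, p_1 = 2*1 + 1 = 3, q_1 = 2*1 + 0 = 2.
  i=2: a_2=4, p_2 = 4*3 + 1 = 13, q_2 = 4*2 + 1 = 9.
  i=3: a_3=5, p_3 = 5*13 + 3 = 68, q_3 = 5*9 + 2 = 47.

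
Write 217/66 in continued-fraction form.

[3; 3, 2, 9]

Run the Euclidean algorithm on 217 and 66; the successive quotients are the partial quotients a_0, a_1, ... (each step inverts the fractional part left over by the previous one):
  217 = 3*66 + 19, so a_0 = 3.
  66 = 3*19 + 9, so a_1 = 3.
  19 = 2*9 + 1, so a_2 = 2.
  9 = 9*1 + 0, so a_3 = 9.
The remainder reaches 0 after 4 divisions, so the expansion has 4 partial quotients, read off in order.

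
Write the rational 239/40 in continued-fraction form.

Run the Euclidean algorithm on 239 and 40; the successive quotients are the partial quotients a_0, a_1, ... (each step inverts the fractional part left over by the previous one):
  239 = 5*40 + 39, so a_0 = 5.
  40 = 1*39 + 1, so a_1 = 1.
  39 = 39*1 + 0, so a_2 = 39.
The remainder reaches 0 after 3 divisions, so the expansion has 3 partial quotients, read off in order.

[5; 1, 39]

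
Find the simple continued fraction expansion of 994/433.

[2; 3, 2, 1, 1, 1, 1, 2, 1, 2]

Run the Euclidean algorithm on 994 and 433; the successive quotients are the partial quotients a_0, a_1, ... (each step inverts the fractional part left over by the previous one):
  994 = 2*433 + 128, so a_0 = 2.
  433 = 3*128 + 49, so a_1 = 3.
  128 = 2*49 + 30, so a_2 = 2.
  49 = 1*30 + 19, so a_3 = 1.
  30 = 1*19 + 11, so a_4 = 1.
  19 = 1*11 + 8, so a_5 = 1.
  11 = 1*8 + 3, so a_6 = 1.
  8 = 2*3 + 2, so a_7 = 2.
  3 = 1*2 + 1, so a_8 = 1.
  2 = 2*1 + 0, so a_9 = 2.
The remainder reaches 0 after 10 divisions, so the expansion has 10 partial quotients, read off in order.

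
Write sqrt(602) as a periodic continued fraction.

[24; (1, 1, 6, 1, 1, 48)]

Write x_i = (sqrt(602) + m_i)/d_i with (m_0, d_0) = (0, 1). a_0 = floor(sqrt(602)) = 24, since 24^2 = 576 <= 602 < 625 = 25^2.
Iterate m_{i+1} = d_i*a_i - m_i, d_{i+1} = (602 - m_{i+1}^2)/d_i, a_{i+1} = floor((a_0 + m_{i+1})/d_{i+1}):
  m_1 = 1*24 - 0 = 24, d_1 = (602 - 24^2)/1 = 26/1 = 26, a_1 = floor((24 + 24)/26) = 1.
  m_2 = 26*1 - 24 = 2, d_2 = (602 - 2^2)/26 = 598/26 = 23, a_2 = floor((24 + 2)/23) = 1.
  m_3 = 23*1 - 2 = 21, d_3 = (602 - 21^2)/23 = 161/23 = 7, a_3 = floor((24 + 21)/7) = 6.
  m_4 = 7*6 - 21 = 21, d_4 = (602 - 21^2)/7 = 161/7 = 23, a_4 = floor((24 + 21)/23) = 1.
  m_5 = 23*1 - 21 = 2, d_5 = (602 - 2^2)/23 = 598/23 = 26, a_5 = floor((24 + 2)/26) = 1.
  m_6 = 26*1 - 2 = 24, d_6 = (602 - 24^2)/26 = 26/26 = 1, a_6 = floor((24 + 24)/1) = 48.
  m_7 = 1*48 - 24 = 24, d_7 = (602 - 24^2)/1 = 26/1 = 26: (m_7, d_7) = (m_1, d_1) = (24, 26), so from here the quotients repeat a_1, ..., a_6; the period length is 6.
Hence the expansion of sqrt(602) is a_0 = 24 followed by the repeating block 1, 1, 6, 1, 1, 48 (period 6).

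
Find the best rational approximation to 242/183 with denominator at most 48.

Expand x = 242/183 as a continued fraction with the Euclidean algorithm:
  242 = 1*183 + 59, so a_0 = 1.
  183 = 3*59 + 6, so a_1 = 3.
  59 = 9*6 + 5, so a_2 = 9.
  6 = 1*5 + 1, so a_3 = 1.
  5 = 5*1 + 0, so a_4 = 5.
so x = [1; 3, 9, 1, 5].
Convergents (p_i = a_i*p_{i-1} + p_{i-2}, q_i = a_i*q_{i-1} + q_{i-2} with p_{-2}=0, p_{-1}=1, q_{-2}=1, q_{-1}=0), until the denominator exceeds 48:
  i=0: a_0=1, p_0 = 1*1 + 0 = 1, q_0 = 1*0 + 1 = 1.
  i=1: a_1=3, p_1 = 3*1 + 1 = 4, q_1 = 3*1 + 0 = 3.
  i=2: a_2=9, p_2 = 9*4 + 1 = 37, q_2 = 9*3 + 1 = 28.
  i=3: a_3=1, p_3 = 1*37 + 4 = 41, q_3 = 1*28 + 3 = 31.
  i=4: a_4=5, p_4 = 5*41 + 37 = 242, q_4 = 5*31 + 28 = 183.
q_4 = 183 > 48, so the last convergent with denominator <= 48 is p_3/q_3 = 41/31.
The closest fraction with denominator <= 48 is either p_3/q_3 or the intermediate fraction (k*p_3 + p_2)/(k*q_3 + q_2) with the largest k >= 1 whose denominator stays <= 48; these approach x as k grows, and every other convergent or intermediate fraction in range is farther away.
Largest k: floor((48 - q_2)/q_3) = floor((48 - 28)/31) = 0.
Since k = 0, no intermediate fraction beyond p_3/q_3 has denominator <= 48, so the convergent 41/31 is the closest (its error is |242*31 - 41*183|/(183*31) = 1/5673).

41/31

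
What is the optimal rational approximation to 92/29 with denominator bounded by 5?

Expand x = 92/29 as a continued fraction with the Euclidean algorithm:
  92 = 3*29 + 5, so a_0 = 3.
  29 = 5*5 + 4, so a_1 = 5.
  5 = 1*4 + 1, so a_2 = 1.
  4 = 4*1 + 0, so a_3 = 4.
so x = [3; 5, 1, 4].
Convergents (p_i = a_i*p_{i-1} + p_{i-2}, q_i = a_i*q_{i-1} + q_{i-2} with p_{-2}=0, p_{-1}=1, q_{-2}=1, q_{-1}=0), until the denominator exceeds 5:
  i=0: a_0=3, p_0 = 3*1 + 0 = 3, q_0 = 3*0 + 1 = 1.
  i=1: a_1=5, p_1 = 5*3 + 1 = 16, q_1 = 5*1 + 0 = 5.
  i=2: a_2=1, p_2 = 1*16 + 3 = 19, q_2 = 1*5 + 1 = 6.
q_2 = 6 > 5, so the last convergent with denominator <= 5 is p_1/q_1 = 16/5.
The closest fraction with denominator <= 5 is either p_1/q_1 or the intermediate fraction (k*p_1 + p_0)/(k*q_1 + q_0) with the largest k >= 1 whose denominator stays <= 5; these approach x as k grows, and every other convergent or intermediate fraction in range is farther away.
Largest k: floor((5 - q_0)/q_1) = floor((5 - 1)/5) = 0.
Since k = 0, no intermediate fraction beyond p_1/q_1 has denominator <= 5, so the convergent 16/5 is the closest (its error is |92*5 - 16*29|/(29*5) = 4/145).

16/5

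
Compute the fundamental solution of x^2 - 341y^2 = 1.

(x, y) = (10626551, 575460)

First expand sqrt(341) as a continued fraction. With x_i = (sqrt(341) + m_i)/d_i and (m_0, d_0) = (0, 1): a_0 = floor(sqrt(341)) = 18, since 18^2 = 324 <= 341 < 361 = 19^2.
Iterate m_{i+1} = d_i*a_i - m_i, d_{i+1} = (341 - m_{i+1}^2)/d_i, a_{i+1} = floor((a_0 + m_{i+1})/d_{i+1}):
  m_1 = 1*18 - 0 = 18, d_1 = (341 - 18^2)/1 = 17/1 = 17, a_1 = floor((18 + 18)/17) = 2.
  m_2 = 17*2 - 18 = 16, d_2 = (341 - 16^2)/17 = 85/17 = 5, a_2 = floor((18 + 16)/5) = 6.
  m_3 = 5*6 - 16 = 14, d_3 = (341 - 14^2)/5 = 145/5 = 29, a_3 = floor((18 + 14)/29) = 1.
  m_4 = 29*1 - 14 = 15, d_4 = (341 - 15^2)/29 = 116/29 = 4, a_4 = floor((18 + 15)/4) = 8.
  m_5 = 4*8 - 15 = 17, d_5 = (341 - 17^2)/4 = 52/4 = 13, a_5 = floor((18 + 17)/13) = 2.
  m_6 = 13*2 - 17 = 9, d_6 = (341 - 9^2)/13 = 260/13 = 20, a_6 = floor((18 + 9)/20) = 1.
  m_7 = 20*1 - 9 = 11, d_7 = (341 - 11^2)/20 = 220/20 = 11, a_7 = floor((18 + 11)/11) = 2.
  m_8 = 11*2 - 11 = 11, d_8 = (341 - 11^2)/11 = 220/11 = 20, a_8 = floor((18 + 11)/20) = 1.
  m_9 = 20*1 - 11 = 9, d_9 = (341 - 9^2)/20 = 260/20 = 13, a_9 = floor((18 + 9)/13) = 2.
  m_10 = 13*2 - 9 = 17, d_10 = (341 - 17^2)/13 = 52/13 = 4, a_10 = floor((18 + 17)/4) = 8.
  m_11 = 4*8 - 17 = 15, d_11 = (341 - 15^2)/4 = 116/4 = 29, a_11 = floor((18 + 15)/29) = 1.
  m_12 = 29*1 - 15 = 14, d_12 = (341 - 14^2)/29 = 145/29 = 5, a_12 = floor((18 + 14)/5) = 6.
  m_13 = 5*6 - 14 = 16, d_13 = (341 - 16^2)/5 = 85/5 = 17, a_13 = floor((18 + 16)/17) = 2.
  m_14 = 17*2 - 16 = 18, d_14 = (341 - 18^2)/17 = 17/17 = 1, a_14 = floor((18 + 18)/1) = 36.
  m_15 = 1*36 - 18 = 18, d_15 = (341 - 18^2)/1 = 17/1 = 17: (m_15, d_15) = (m_1, d_1) = (18, 17), so from here the quotients repeat a_1, ..., a_14; the period length is 14.
So sqrt(341) = [18; (2, 6, 1, 8, 2, 1, 2, 1, 2, 8, 1, 6, 2, 36)] with period length k = 14.
k is even, so the fundamental solution of x^2 - 341y^2 = 1 is (p_{k-1}, q_{k-1}) = (p_13, q_13); compute convergents through index 13.
Convergents (p_i = a_i*p_{i-1} + p_{i-2}, q_i = a_i*q_{i-1} + q_{i-2} with p_{-2}=0, p_{-1}=1, q_{-2}=1, q_{-1}=0):
  i=0: a_0=18, p_0 = 18*1 + 0 = 18, q_0 = 18*0 + 1 = 1.
  i=1: a_1=2, p_1 = 2*18 + 1 = 37, q_1 = 2*1 + 0 = 2.
  i=2: a_2=6, p_2 = 6*37 + 18 = 240, q_2 = 6*2 + 1 = 13.
  i=3: a_3=1, p_3 = 1*240 + 37 = 277, q_3 = 1*13 + 2 = 15.
  i=4: a_4=8, p_4 = 8*277 + 240 = 2456, q_4 = 8*15 + 13 = 133.
  i=5: a_5=2, p_5 = 2*2456 + 277 = 5189, q_5 = 2*133 + 15 = 281.
  i=6: a_6=1, p_6 = 1*5189 + 2456 = 7645, q_6 = 1*281 + 133 = 414.
  i=7: a_7=2, p_7 = 2*7645 + 5189 = 20479, q_7 = 2*414 + 281 = 1109.
  i=8: a_8=1, p_8 = 1*20479 + 7645 = 28124, q_8 = 1*1109 + 414 = 1523.
  i=9: a_9=2, p_9 = 2*28124 + 20479 = 76727, q_9 = 2*1523 + 1109 = 4155.
  i=10: a_10=8, p_10 = 8*76727 + 28124 = 641940, q_10 = 8*4155 + 1523 = 34763.
  i=11: a_11=1, p_11 = 1*641940 + 76727 = 718667, q_11 = 1*34763 + 4155 = 38918.
  i=12: a_12=6, p_12 = 6*718667 + 641940 = 4953942, q_12 = 6*38918 + 34763 = 268271.
  i=13: a_13=2, p_13 = 2*4953942 + 718667 = 10626551, q_13 = 2*268271 + 38918 = 575460.
Check: 10626551^2 - 341*575460^2 = 112923586155601 - 112923586155600 = 1, so (x, y) = (10626551, 575460) solves the equation, and by the theorem it is the least positive solution.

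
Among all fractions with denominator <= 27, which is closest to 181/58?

Expand x = 181/58 as a continued fraction with the Euclidean algorithm:
  181 = 3*58 + 7, so a_0 = 3.
  58 = 8*7 + 2, so a_1 = 8.
  7 = 3*2 + 1, so a_2 = 3.
  2 = 2*1 + 0, so a_3 = 2.
so x = [3; 8, 3, 2].
Convergents (p_i = a_i*p_{i-1} + p_{i-2}, q_i = a_i*q_{i-1} + q_{i-2} with p_{-2}=0, p_{-1}=1, q_{-2}=1, q_{-1}=0), until the denominator exceeds 27:
  i=0: a_0=3, p_0 = 3*1 + 0 = 3, q_0 = 3*0 + 1 = 1.
  i=1: a_1=8, p_1 = 8*3 + 1 = 25, q_1 = 8*1 + 0 = 8.
  i=2: a_2=3, p_2 = 3*25 + 3 = 78, q_2 = 3*8 + 1 = 25.
  i=3: a_3=2, p_3 = 2*78 + 25 = 181, q_3 = 2*25 + 8 = 58.
q_3 = 58 > 27, so the last convergent with denominator <= 27 is p_2/q_2 = 78/25.
The closest fraction with denominator <= 27 is either p_2/q_2 or the intermediate fraction (k*p_2 + p_1)/(k*q_2 + q_1) with the largest k >= 1 whose denominator stays <= 27; these approach x as k grows, and every other convergent or intermediate fraction in range is farther away.
Largest k: floor((27 - q_1)/q_2) = floor((27 - 8)/25) = 0.
Since k = 0, no intermediate fraction beyond p_2/q_2 has denominator <= 27, so the convergent 78/25 is the closest (its error is |181*25 - 78*58|/(58*25) = 1/1450).

78/25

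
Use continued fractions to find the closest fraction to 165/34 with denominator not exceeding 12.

34/7

Expand x = 165/34 as a continued fraction with the Euclidean algorithm:
  165 = 4*34 + 29, so a_0 = 4.
  34 = 1*29 + 5, so a_1 = 1.
  29 = 5*5 + 4, so a_2 = 5.
  5 = 1*4 + 1, so a_3 = 1.
  4 = 4*1 + 0, so a_4 = 4.
so x = [4; 1, 5, 1, 4].
Convergents (p_i = a_i*p_{i-1} + p_{i-2}, q_i = a_i*q_{i-1} + q_{i-2} with p_{-2}=0, p_{-1}=1, q_{-2}=1, q_{-1}=0), until the denominator exceeds 12:
  i=0: a_0=4, p_0 = 4*1 + 0 = 4, q_0 = 4*0 + 1 = 1.
  i=1: a_1=1, p_1 = 1*4 + 1 = 5, q_1 = 1*1 + 0 = 1.
  i=2: a_2=5, p_2 = 5*5 + 4 = 29, q_2 = 5*1 + 1 = 6.
  i=3: a_3=1, p_3 = 1*29 + 5 = 34, q_3 = 1*6 + 1 = 7.
  i=4: a_4=4, p_4 = 4*34 + 29 = 165, q_4 = 4*7 + 6 = 34.
q_4 = 34 > 12, so the last convergent with denominator <= 12 is p_3/q_3 = 34/7.
The closest fraction with denominator <= 12 is either p_3/q_3 or the intermediate fraction (k*p_3 + p_2)/(k*q_3 + q_2) with the largest k >= 1 whose denominator stays <= 12; these approach x as k grows, and every other convergent or intermediate fraction in range is farther away.
Largest k: floor((12 - q_2)/q_3) = floor((12 - 6)/7) = 0.
Since k = 0, no intermediate fraction beyond p_3/q_3 has denominator <= 12, so the convergent 34/7 is the closest (its error is |165*7 - 34*34|/(34*7) = 1/238).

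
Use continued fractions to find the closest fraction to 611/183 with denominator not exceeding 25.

Expand x = 611/183 as a continued fraction with the Euclidean algorithm:
  611 = 3*183 + 62, so a_0 = 3.
  183 = 2*62 + 59, so a_1 = 2.
  62 = 1*59 + 3, so a_2 = 1.
  59 = 19*3 + 2, so a_3 = 19.
  3 = 1*2 + 1, so a_4 = 1.
  2 = 2*1 + 0, so a_5 = 2.
so x = [3; 2, 1, 19, 1, 2].
Convergents (p_i = a_i*p_{i-1} + p_{i-2}, q_i = a_i*q_{i-1} + q_{i-2} with p_{-2}=0, p_{-1}=1, q_{-2}=1, q_{-1}=0), until the denominator exceeds 25:
  i=0: a_0=3, p_0 = 3*1 + 0 = 3, q_0 = 3*0 + 1 = 1.
  i=1: a_1=2, p_1 = 2*3 + 1 = 7, q_1 = 2*1 + 0 = 2.
  i=2: a_2=1, p_2 = 1*7 + 3 = 10, q_2 = 1*2 + 1 = 3.
  i=3: a_3=19, p_3 = 19*10 + 7 = 197, q_3 = 19*3 + 2 = 59.
q_3 = 59 > 25, so the last convergent with denominator <= 25 is p_2/q_2 = 10/3.
The closest fraction with denominator <= 25 is either p_2/q_2 or the intermediate fraction (k*p_2 + p_1)/(k*q_2 + q_1) with the largest k >= 1 whose denominator stays <= 25; these approach x as k grows, and every other convergent or intermediate fraction in range is farther away.
Largest k: floor((25 - q_1)/q_2) = floor((25 - 2)/3) = 7.
That gives (7*10 + 7)/(7*3 + 2) = 77/23.
Compare the errors: |x - 10/3| = |611*3 - 10*183|/(183*3) = 3/549, and |x - 77/23| = |611*23 - 77*183|/(183*23) = 38/4209.
Cross-multiplying, 3*4209 = 12627 < 20862 = 38*549, so 3/549 is smaller: the convergent 10/3 is closer to x than 77/23.

10/3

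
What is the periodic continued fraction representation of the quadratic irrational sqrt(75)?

Write x_i = (sqrt(75) + m_i)/d_i with (m_0, d_0) = (0, 1). a_0 = floor(sqrt(75)) = 8, since 8^2 = 64 <= 75 < 81 = 9^2.
Iterate m_{i+1} = d_i*a_i - m_i, d_{i+1} = (75 - m_{i+1}^2)/d_i, a_{i+1} = floor((a_0 + m_{i+1})/d_{i+1}):
  m_1 = 1*8 - 0 = 8, d_1 = (75 - 8^2)/1 = 11/1 = 11, a_1 = floor((8 + 8)/11) = 1.
  m_2 = 11*1 - 8 = 3, d_2 = (75 - 3^2)/11 = 66/11 = 6, a_2 = floor((8 + 3)/6) = 1.
  m_3 = 6*1 - 3 = 3, d_3 = (75 - 3^2)/6 = 66/6 = 11, a_3 = floor((8 + 3)/11) = 1.
  m_4 = 11*1 - 3 = 8, d_4 = (75 - 8^2)/11 = 11/11 = 1, a_4 = floor((8 + 8)/1) = 16.
  m_5 = 1*16 - 8 = 8, d_5 = (75 - 8^2)/1 = 11/1 = 11: (m_5, d_5) = (m_1, d_1) = (8, 11), so from here the quotients repeat a_1, ..., a_4; the period length is 4.
Hence the expansion of sqrt(75) is a_0 = 8 followed by the repeating block 1, 1, 1, 16 (period 4).

[8; (1, 1, 1, 16)]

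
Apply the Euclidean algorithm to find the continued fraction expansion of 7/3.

Run the Euclidean algorithm on 7 and 3; the successive quotients are the partial quotients a_0, a_1, ... (each step inverts the fractional part left over by the previous one):
  7 = 2*3 + 1, so a_0 = 2.
  3 = 3*1 + 0, so a_1 = 3.
The remainder reaches 0 after 2 divisions, so the expansion has 2 partial quotients, read off in order.

[2; 3]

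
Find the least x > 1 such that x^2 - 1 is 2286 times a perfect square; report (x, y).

First expand sqrt(2286) as a continued fraction. With x_i = (sqrt(2286) + m_i)/d_i and (m_0, d_0) = (0, 1): a_0 = floor(sqrt(2286)) = 47, since 47^2 = 2209 <= 2286 < 2304 = 48^2.
Iterate m_{i+1} = d_i*a_i - m_i, d_{i+1} = (2286 - m_{i+1}^2)/d_i, a_{i+1} = floor((a_0 + m_{i+1})/d_{i+1}):
  m_1 = 1*47 - 0 = 47, d_1 = (2286 - 47^2)/1 = 77/1 = 77, a_1 = floor((47 + 47)/77) = 1.
  m_2 = 77*1 - 47 = 30, d_2 = (2286 - 30^2)/77 = 1386/77 = 18, a_2 = floor((47 + 30)/18) = 4.
  m_3 = 18*4 - 30 = 42, d_3 = (2286 - 42^2)/18 = 522/18 = 29, a_3 = floor((47 + 42)/29) = 3.
  m_4 = 29*3 - 42 = 45, d_4 = (2286 - 45^2)/29 = 261/29 = 9, a_4 = floor((47 + 45)/9) = 10.
  m_5 = 9*10 - 45 = 45, d_5 = (2286 - 45^2)/9 = 261/9 = 29, a_5 = floor((47 + 45)/29) = 3.
  m_6 = 29*3 - 45 = 42, d_6 = (2286 - 42^2)/29 = 522/29 = 18, a_6 = floor((47 + 42)/18) = 4.
  m_7 = 18*4 - 42 = 30, d_7 = (2286 - 30^2)/18 = 1386/18 = 77, a_7 = floor((47 + 30)/77) = 1.
  m_8 = 77*1 - 30 = 47, d_8 = (2286 - 47^2)/77 = 77/77 = 1, a_8 = floor((47 + 47)/1) = 94.
  m_9 = 1*94 - 47 = 47, d_9 = (2286 - 47^2)/1 = 77/1 = 77: (m_9, d_9) = (m_1, d_1) = (47, 77), so from here the quotients repeat a_1, ..., a_8; the period length is 8.
So sqrt(2286) = [47; (1, 4, 3, 10, 3, 4, 1, 94)] with period length k = 8.
k is even, so the fundamental solution of x^2 - 2286y^2 = 1 is (p_{k-1}, q_{k-1}) = (p_7, q_7); compute convergents through index 7.
Convergents (p_i = a_i*p_{i-1} + p_{i-2}, q_i = a_i*q_{i-1} + q_{i-2} with p_{-2}=0, p_{-1}=1, q_{-2}=1, q_{-1}=0):
  i=0: a_0=47, p_0 = 47*1 + 0 = 47, q_0 = 47*0 + 1 = 1.
  i=1: a_1=1, p_1 = 1*47 + 1 = 48, q_1 = 1*1 + 0 = 1.
  i=2: a_2=4, p_2 = 4*48 + 47 = 239, q_2 = 4*1 + 1 = 5.
  i=3: a_3=3, p_3 = 3*239 + 48 = 765, q_3 = 3*5 + 1 = 16.
  i=4: a_4=10, p_4 = 10*765 + 239 = 7889, q_4 = 10*16 + 5 = 165.
  i=5: a_5=3, p_5 = 3*7889 + 765 = 24432, q_5 = 3*165 + 16 = 511.
  i=6: a_6=4, p_6 = 4*24432 + 7889 = 105617, q_6 = 4*511 + 165 = 2209.
  i=7: a_7=1, p_7 = 1*105617 + 24432 = 130049, q_7 = 1*2209 + 511 = 2720.
Check: 130049^2 - 2286*2720^2 = 16912742401 - 16912742400 = 1, so (x, y) = (130049, 2720) solves the equation, and by the theorem it is the least positive solution.

(x, y) = (130049, 2720)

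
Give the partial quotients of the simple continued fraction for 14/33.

Run the Euclidean algorithm on 14 and 33; the successive quotients are the partial quotients a_0, a_1, ... (each step inverts the fractional part left over by the previous one):
  14 = 0*33 + 14, so a_0 = 0.
  33 = 2*14 + 5, so a_1 = 2.
  14 = 2*5 + 4, so a_2 = 2.
  5 = 1*4 + 1, so a_3 = 1.
  4 = 4*1 + 0, so a_4 = 4.
The remainder reaches 0 after 5 divisions, so the expansion has 5 partial quotients, read off in order.

[0; 2, 2, 1, 4]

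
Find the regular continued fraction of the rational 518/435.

[1; 5, 4, 6, 1, 2]

Run the Euclidean algorithm on 518 and 435; the successive quotients are the partial quotients a_0, a_1, ... (each step inverts the fractional part left over by the previous one):
  518 = 1*435 + 83, so a_0 = 1.
  435 = 5*83 + 20, so a_1 = 5.
  83 = 4*20 + 3, so a_2 = 4.
  20 = 6*3 + 2, so a_3 = 6.
  3 = 1*2 + 1, so a_4 = 1.
  2 = 2*1 + 0, so a_5 = 2.
The remainder reaches 0 after 6 divisions, so the expansion has 6 partial quotients, read off in order.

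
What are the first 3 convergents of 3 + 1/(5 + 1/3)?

3/1, 16/5, 51/16

Using the convergent recurrence p_i = a_i*p_{i-1} + p_{i-2}, q_i = a_i*q_{i-1} + q_{i-2} with p_{-2}=0, p_{-1}=1, q_{-2}=1, q_{-1}=0:
  i=0: a_0=3, p_0 = 3*1 + 0 = 3, q_0 = 3*0 + 1 = 1.
  i=1: a_1=5, p_1 = 5*3 + 1 = 16, q_1 = 5*1 + 0 = 5.
  i=2: a_2=3, p_2 = 3*16 + 3 = 51, q_2 = 3*5 + 1 = 16.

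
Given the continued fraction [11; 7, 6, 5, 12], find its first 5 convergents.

11/1, 78/7, 479/43, 2473/222, 30155/2707

Using the convergent recurrence p_i = a_i*p_{i-1} + p_{i-2}, q_i = a_i*q_{i-1} + q_{i-2} with p_{-2}=0, p_{-1}=1, q_{-2}=1, q_{-1}=0:
  i=0: a_0=11, p_0 = 11*1 + 0 = 11, q_0 = 11*0 + 1 = 1.
  i=1: a_1=7, p_1 = 7*11 + 1 = 78, q_1 = 7*1 + 0 = 7.
  i=2: a_2=6, p_2 = 6*78 + 11 = 479, q_2 = 6*7 + 1 = 43.
  i=3: a_3=5, p_3 = 5*479 + 78 = 2473, q_3 = 5*43 + 7 = 222.
  i=4: a_4=12, p_4 = 12*2473 + 479 = 30155, q_4 = 12*222 + 43 = 2707.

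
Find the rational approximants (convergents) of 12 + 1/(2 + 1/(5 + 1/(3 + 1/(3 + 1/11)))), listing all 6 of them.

Using the convergent recurrence p_i = a_i*p_{i-1} + p_{i-2}, q_i = a_i*q_{i-1} + q_{i-2} with p_{-2}=0, p_{-1}=1, q_{-2}=1, q_{-1}=0:
  i=0: a_0=12, p_0 = 12*1 + 0 = 12, q_0 = 12*0 + 1 = 1.
  i=1: a_1=2, p_1 = 2*12 + 1 = 25, q_1 = 2*1 + 0 = 2.
  i=2: a_2=5, p_2 = 5*25 + 12 = 137, q_2 = 5*2 + 1 = 11.
  i=3: a_3=3, p_3 = 3*137 + 25 = 436, q_3 = 3*11 + 2 = 35.
  i=4: a_4=3, p_4 = 3*436 + 137 = 1445, q_4 = 3*35 + 11 = 116.
  i=5: a_5=11, p_5 = 11*1445 + 436 = 16331, q_5 = 11*116 + 35 = 1311.

12/1, 25/2, 137/11, 436/35, 1445/116, 16331/1311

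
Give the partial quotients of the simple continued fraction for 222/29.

[7; 1, 1, 1, 9]

Run the Euclidean algorithm on 222 and 29; the successive quotients are the partial quotients a_0, a_1, ... (each step inverts the fractional part left over by the previous one):
  222 = 7*29 + 19, so a_0 = 7.
  29 = 1*19 + 10, so a_1 = 1.
  19 = 1*10 + 9, so a_2 = 1.
  10 = 1*9 + 1, so a_3 = 1.
  9 = 9*1 + 0, so a_4 = 9.
The remainder reaches 0 after 5 divisions, so the expansion has 5 partial quotients, read off in order.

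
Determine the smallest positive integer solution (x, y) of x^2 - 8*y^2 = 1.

(x, y) = (3, 1)

First expand sqrt(8) as a continued fraction. With x_i = (sqrt(8) + m_i)/d_i and (m_0, d_0) = (0, 1): a_0 = floor(sqrt(8)) = 2, since 2^2 = 4 <= 8 < 9 = 3^2.
Iterate m_{i+1} = d_i*a_i - m_i, d_{i+1} = (8 - m_{i+1}^2)/d_i, a_{i+1} = floor((a_0 + m_{i+1})/d_{i+1}):
  m_1 = 1*2 - 0 = 2, d_1 = (8 - 2^2)/1 = 4/1 = 4, a_1 = floor((2 + 2)/4) = 1.
  m_2 = 4*1 - 2 = 2, d_2 = (8 - 2^2)/4 = 4/4 = 1, a_2 = floor((2 + 2)/1) = 4.
  m_3 = 1*4 - 2 = 2, d_3 = (8 - 2^2)/1 = 4/1 = 4: (m_3, d_3) = (m_1, d_1) = (2, 4), so from here the quotients repeat a_1, a_2; the period length is 2.
So sqrt(8) = [2; (1, 4)] with period length k = 2.
k is even, so the fundamental solution of x^2 - 8y^2 = 1 is (p_{k-1}, q_{k-1}) = (p_1, q_1); compute convergents through index 1.
Convergents (p_i = a_i*p_{i-1} + p_{i-2}, q_i = a_i*q_{i-1} + q_{i-2} with p_{-2}=0, p_{-1}=1, q_{-2}=1, q_{-1}=0):
  i=0: a_0=2, p_0 = 2*1 + 0 = 2, q_0 = 2*0 + 1 = 1.
  i=1: a_1=1, p_1 = 1*2 + 1 = 3, q_1 = 1*1 + 0 = 1.
Check: 3^2 - 8*1^2 = 9 - 8 = 1, so (x, y) = (3, 1) solves the equation, and by the theorem it is the least positive solution.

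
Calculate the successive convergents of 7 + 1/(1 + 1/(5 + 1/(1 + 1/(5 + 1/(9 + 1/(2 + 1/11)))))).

7/1, 8/1, 47/6, 55/7, 322/41, 2953/376, 6228/793, 71461/9099

Using the convergent recurrence p_i = a_i*p_{i-1} + p_{i-2}, q_i = a_i*q_{i-1} + q_{i-2} with p_{-2}=0, p_{-1}=1, q_{-2}=1, q_{-1}=0:
  i=0: a_0=7, p_0 = 7*1 + 0 = 7, q_0 = 7*0 + 1 = 1.
  i=1: a_1=1, p_1 = 1*7 + 1 = 8, q_1 = 1*1 + 0 = 1.
  i=2: a_2=5, p_2 = 5*8 + 7 = 47, q_2 = 5*1 + 1 = 6.
  i=3: a_3=1, p_3 = 1*47 + 8 = 55, q_3 = 1*6 + 1 = 7.
  i=4: a_4=5, p_4 = 5*55 + 47 = 322, q_4 = 5*7 + 6 = 41.
  i=5: a_5=9, p_5 = 9*322 + 55 = 2953, q_5 = 9*41 + 7 = 376.
  i=6: a_6=2, p_6 = 2*2953 + 322 = 6228, q_6 = 2*376 + 41 = 793.
  i=7: a_7=11, p_7 = 11*6228 + 2953 = 71461, q_7 = 11*793 + 376 = 9099.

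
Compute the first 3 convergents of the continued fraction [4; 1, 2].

Using the convergent recurrence p_i = a_i*p_{i-1} + p_{i-2}, q_i = a_i*q_{i-1} + q_{i-2} with p_{-2}=0, p_{-1}=1, q_{-2}=1, q_{-1}=0:
  i=0: a_0=4, p_0 = 4*1 + 0 = 4, q_0 = 4*0 + 1 = 1.
  i=1: a_1=1, p_1 = 1*4 + 1 = 5, q_1 = 1*1 + 0 = 1.
  i=2: a_2=2, p_2 = 2*5 + 4 = 14, q_2 = 2*1 + 1 = 3.

4/1, 5/1, 14/3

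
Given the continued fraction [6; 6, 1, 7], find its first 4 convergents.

6/1, 37/6, 43/7, 338/55

Using the convergent recurrence p_i = a_i*p_{i-1} + p_{i-2}, q_i = a_i*q_{i-1} + q_{i-2} with p_{-2}=0, p_{-1}=1, q_{-2}=1, q_{-1}=0:
  i=0: a_0=6, p_0 = 6*1 + 0 = 6, q_0 = 6*0 + 1 = 1.
  i=1: a_1=6, p_1 = 6*6 + 1 = 37, q_1 = 6*1 + 0 = 6.
  i=2: a_2=1, p_2 = 1*37 + 6 = 43, q_2 = 1*6 + 1 = 7.
  i=3: a_3=7, p_3 = 7*43 + 37 = 338, q_3 = 7*7 + 6 = 55.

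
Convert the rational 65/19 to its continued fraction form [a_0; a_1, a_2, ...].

[3; 2, 2, 1, 2]

Run the Euclidean algorithm on 65 and 19; the successive quotients are the partial quotients a_0, a_1, ... (each step inverts the fractional part left over by the previous one):
  65 = 3*19 + 8, so a_0 = 3.
  19 = 2*8 + 3, so a_1 = 2.
  8 = 2*3 + 2, so a_2 = 2.
  3 = 1*2 + 1, so a_3 = 1.
  2 = 2*1 + 0, so a_4 = 2.
The remainder reaches 0 after 5 divisions, so the expansion has 5 partial quotients, read off in order.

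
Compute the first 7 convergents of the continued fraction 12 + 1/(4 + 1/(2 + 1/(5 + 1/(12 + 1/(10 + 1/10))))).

Using the convergent recurrence p_i = a_i*p_{i-1} + p_{i-2}, q_i = a_i*q_{i-1} + q_{i-2} with p_{-2}=0, p_{-1}=1, q_{-2}=1, q_{-1}=0:
  i=0: a_0=12, p_0 = 12*1 + 0 = 12, q_0 = 12*0 + 1 = 1.
  i=1: a_1=4, p_1 = 4*12 + 1 = 49, q_1 = 4*1 + 0 = 4.
  i=2: a_2=2, p_2 = 2*49 + 12 = 110, q_2 = 2*4 + 1 = 9.
  i=3: a_3=5, p_3 = 5*110 + 49 = 599, q_3 = 5*9 + 4 = 49.
  i=4: a_4=12, p_4 = 12*599 + 110 = 7298, q_4 = 12*49 + 9 = 597.
  i=5: a_5=10, p_5 = 10*7298 + 599 = 73579, q_5 = 10*597 + 49 = 6019.
  i=6: a_6=10, p_6 = 10*73579 + 7298 = 743088, q_6 = 10*6019 + 597 = 60787.

12/1, 49/4, 110/9, 599/49, 7298/597, 73579/6019, 743088/60787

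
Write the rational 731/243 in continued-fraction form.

Run the Euclidean algorithm on 731 and 243; the successive quotients are the partial quotients a_0, a_1, ... (each step inverts the fractional part left over by the previous one):
  731 = 3*243 + 2, so a_0 = 3.
  243 = 121*2 + 1, so a_1 = 121.
  2 = 2*1 + 0, so a_2 = 2.
The remainder reaches 0 after 3 divisions, so the expansion has 3 partial quotients, read off in order.

[3; 121, 2]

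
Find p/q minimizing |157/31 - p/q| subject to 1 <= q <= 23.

Expand x = 157/31 as a continued fraction with the Euclidean algorithm:
  157 = 5*31 + 2, so a_0 = 5.
  31 = 15*2 + 1, so a_1 = 15.
  2 = 2*1 + 0, so a_2 = 2.
so x = [5; 15, 2].
Convergents (p_i = a_i*p_{i-1} + p_{i-2}, q_i = a_i*q_{i-1} + q_{i-2} with p_{-2}=0, p_{-1}=1, q_{-2}=1, q_{-1}=0), until the denominator exceeds 23:
  i=0: a_0=5, p_0 = 5*1 + 0 = 5, q_0 = 5*0 + 1 = 1.
  i=1: a_1=15, p_1 = 15*5 + 1 = 76, q_1 = 15*1 + 0 = 15.
  i=2: a_2=2, p_2 = 2*76 + 5 = 157, q_2 = 2*15 + 1 = 31.
q_2 = 31 > 23, so the last convergent with denominator <= 23 is p_1/q_1 = 76/15.
The closest fraction with denominator <= 23 is either p_1/q_1 or the intermediate fraction (k*p_1 + p_0)/(k*q_1 + q_0) with the largest k >= 1 whose denominator stays <= 23; these approach x as k grows, and every other convergent or intermediate fraction in range is farther away.
Largest k: floor((23 - q_0)/q_1) = floor((23 - 1)/15) = 1.
That gives (1*76 + 5)/(1*15 + 1) = 81/16.
Compare the errors: |x - 76/15| = |157*15 - 76*31|/(31*15) = 1/465, and |x - 81/16| = |157*16 - 81*31|/(31*16) = 1/496.
Cross-multiplying, 1*465 = 465 < 496 = 1*496, so 1/496 is smaller: the intermediate fraction 81/16 is closer to x than 76/15.

81/16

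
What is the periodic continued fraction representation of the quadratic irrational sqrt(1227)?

[35; (35, 70)]

Write x_i = (sqrt(1227) + m_i)/d_i with (m_0, d_0) = (0, 1). a_0 = floor(sqrt(1227)) = 35, since 35^2 = 1225 <= 1227 < 1296 = 36^2.
Iterate m_{i+1} = d_i*a_i - m_i, d_{i+1} = (1227 - m_{i+1}^2)/d_i, a_{i+1} = floor((a_0 + m_{i+1})/d_{i+1}):
  m_1 = 1*35 - 0 = 35, d_1 = (1227 - 35^2)/1 = 2/1 = 2, a_1 = floor((35 + 35)/2) = 35.
  m_2 = 2*35 - 35 = 35, d_2 = (1227 - 35^2)/2 = 2/2 = 1, a_2 = floor((35 + 35)/1) = 70.
  m_3 = 1*70 - 35 = 35, d_3 = (1227 - 35^2)/1 = 2/1 = 2: (m_3, d_3) = (m_1, d_1) = (35, 2), so from here the quotients repeat a_1, a_2; the period length is 2.
Hence the expansion of sqrt(1227) is a_0 = 35 followed by the repeating block 35, 70 (period 2).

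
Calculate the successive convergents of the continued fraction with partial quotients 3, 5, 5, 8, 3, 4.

Using the convergent recurrence p_i = a_i*p_{i-1} + p_{i-2}, q_i = a_i*q_{i-1} + q_{i-2} with p_{-2}=0, p_{-1}=1, q_{-2}=1, q_{-1}=0:
  i=0: a_0=3, p_0 = 3*1 + 0 = 3, q_0 = 3*0 + 1 = 1.
  i=1: a_1=5, p_1 = 5*3 + 1 = 16, q_1 = 5*1 + 0 = 5.
  i=2: a_2=5, p_2 = 5*16 + 3 = 83, q_2 = 5*5 + 1 = 26.
  i=3: a_3=8, p_3 = 8*83 + 16 = 680, q_3 = 8*26 + 5 = 213.
  i=4: a_4=3, p_4 = 3*680 + 83 = 2123, q_4 = 3*213 + 26 = 665.
  i=5: a_5=4, p_5 = 4*2123 + 680 = 9172, q_5 = 4*665 + 213 = 2873.

3/1, 16/5, 83/26, 680/213, 2123/665, 9172/2873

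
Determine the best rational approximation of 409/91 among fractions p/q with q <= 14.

9/2

Expand x = 409/91 as a continued fraction with the Euclidean algorithm:
  409 = 4*91 + 45, so a_0 = 4.
  91 = 2*45 + 1, so a_1 = 2.
  45 = 45*1 + 0, so a_2 = 45.
so x = [4; 2, 45].
Convergents (p_i = a_i*p_{i-1} + p_{i-2}, q_i = a_i*q_{i-1} + q_{i-2} with p_{-2}=0, p_{-1}=1, q_{-2}=1, q_{-1}=0), until the denominator exceeds 14:
  i=0: a_0=4, p_0 = 4*1 + 0 = 4, q_0 = 4*0 + 1 = 1.
  i=1: a_1=2, p_1 = 2*4 + 1 = 9, q_1 = 2*1 + 0 = 2.
  i=2: a_2=45, p_2 = 45*9 + 4 = 409, q_2 = 45*2 + 1 = 91.
q_2 = 91 > 14, so the last convergent with denominator <= 14 is p_1/q_1 = 9/2.
The closest fraction with denominator <= 14 is either p_1/q_1 or the intermediate fraction (k*p_1 + p_0)/(k*q_1 + q_0) with the largest k >= 1 whose denominator stays <= 14; these approach x as k grows, and every other convergent or intermediate fraction in range is farther away.
Largest k: floor((14 - q_0)/q_1) = floor((14 - 1)/2) = 6.
That gives (6*9 + 4)/(6*2 + 1) = 58/13.
Compare the errors: |x - 9/2| = |409*2 - 9*91|/(91*2) = 1/182, and |x - 58/13| = |409*13 - 58*91|/(91*13) = 39/1183.
Cross-multiplying, 1*1183 = 1183 < 7098 = 39*182, so 1/182 is smaller: the convergent 9/2 is closer to x than 58/13.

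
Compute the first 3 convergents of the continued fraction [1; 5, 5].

1/1, 6/5, 31/26

Using the convergent recurrence p_i = a_i*p_{i-1} + p_{i-2}, q_i = a_i*q_{i-1} + q_{i-2} with p_{-2}=0, p_{-1}=1, q_{-2}=1, q_{-1}=0:
  i=0: a_0=1, p_0 = 1*1 + 0 = 1, q_0 = 1*0 + 1 = 1.
  i=1: a_1=5, p_1 = 5*1 + 1 = 6, q_1 = 5*1 + 0 = 5.
  i=2: a_2=5, p_2 = 5*6 + 1 = 31, q_2 = 5*5 + 1 = 26.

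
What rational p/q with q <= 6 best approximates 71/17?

25/6

Expand x = 71/17 as a continued fraction with the Euclidean algorithm:
  71 = 4*17 + 3, so a_0 = 4.
  17 = 5*3 + 2, so a_1 = 5.
  3 = 1*2 + 1, so a_2 = 1.
  2 = 2*1 + 0, so a_3 = 2.
so x = [4; 5, 1, 2].
Convergents (p_i = a_i*p_{i-1} + p_{i-2}, q_i = a_i*q_{i-1} + q_{i-2} with p_{-2}=0, p_{-1}=1, q_{-2}=1, q_{-1}=0), until the denominator exceeds 6:
  i=0: a_0=4, p_0 = 4*1 + 0 = 4, q_0 = 4*0 + 1 = 1.
  i=1: a_1=5, p_1 = 5*4 + 1 = 21, q_1 = 5*1 + 0 = 5.
  i=2: a_2=1, p_2 = 1*21 + 4 = 25, q_2 = 1*5 + 1 = 6.
  i=3: a_3=2, p_3 = 2*25 + 21 = 71, q_3 = 2*6 + 5 = 17.
q_3 = 17 > 6, so the last convergent with denominator <= 6 is p_2/q_2 = 25/6.
The closest fraction with denominator <= 6 is either p_2/q_2 or the intermediate fraction (k*p_2 + p_1)/(k*q_2 + q_1) with the largest k >= 1 whose denominator stays <= 6; these approach x as k grows, and every other convergent or intermediate fraction in range is farther away.
Largest k: floor((6 - q_1)/q_2) = floor((6 - 5)/6) = 0.
Since k = 0, no intermediate fraction beyond p_2/q_2 has denominator <= 6, so the convergent 25/6 is the closest (its error is |71*6 - 25*17|/(17*6) = 1/102).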